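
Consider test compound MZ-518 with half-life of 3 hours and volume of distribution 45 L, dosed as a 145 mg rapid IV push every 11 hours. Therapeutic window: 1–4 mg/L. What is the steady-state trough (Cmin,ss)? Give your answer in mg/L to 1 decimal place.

0.3 mg/L

τ/t½ = 11/3 ≈ 3.6667, so fraction remaining f = (1/2)^(11/3) ≈ 0.0787.
Accumulation ratio R = 1/(1 − f) ≈ 1/0.9213 ≈ 1.0854.
Each bolus raises the concentration by D/Vd = 145/45 ≈ 3.222 mg/L.
Cmax,ss = C₀/(1 − f) ≈ 3.222/0.9213 ≈ 3.497 mg/L.
Steady-state trough Cmin,ss = Cmax,ss·f ≈ 3.497 × 0.0787 ≈ 0.275 mg/L.
Trough 0.3 mg/L vs MEC 1 mg/L: subtherapeutic.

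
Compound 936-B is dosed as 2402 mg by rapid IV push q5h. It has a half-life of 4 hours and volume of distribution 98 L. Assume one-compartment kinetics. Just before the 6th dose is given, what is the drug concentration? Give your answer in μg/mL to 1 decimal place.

17.5 μg/mL

f = (1/2)^(τ/t½) = (1/2)^(5/4) ≈ 0.4204.
C₀ = D/Vd = 2402/98 ≈ 24.510 μg/mL.
Before the 6th dose, 5 doses have been given. Superposition: Cmin = C₀·(f + f² + … + f^5).
≈ 24.510 × (0.4204 + 0.1767 + 0.0743 + 0.0312 + 0.0131) ≈ 24.510 × 0.7157 ≈ 17.542 μg/mL.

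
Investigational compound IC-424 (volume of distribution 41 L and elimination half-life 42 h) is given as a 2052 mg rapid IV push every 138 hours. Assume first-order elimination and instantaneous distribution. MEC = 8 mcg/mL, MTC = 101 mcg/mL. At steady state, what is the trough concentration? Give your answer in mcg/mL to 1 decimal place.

τ/t½ = 138/42 ≈ 3.2857, so fraction remaining f = (1/2)^(138/42) ≈ 0.1025.
Accumulation ratio R = 1/(1 − f) ≈ 1/0.8975 ≈ 1.1142.
Single-dose peak C₀ = D/Vd = 2052/41 ≈ 50.049 mcg/mL.
Steady-state peak Cmax,ss = C₀·R ≈ 50.049 × 1.1142 ≈ 55.765 mcg/mL.
Steady-state trough Cmin,ss = Cmax,ss·f ≈ 55.765 × 0.1025 ≈ 5.716 mcg/mL.
Trough 5.7 mcg/mL vs MEC 8 mcg/mL: subtherapeutic.

5.7 mcg/mL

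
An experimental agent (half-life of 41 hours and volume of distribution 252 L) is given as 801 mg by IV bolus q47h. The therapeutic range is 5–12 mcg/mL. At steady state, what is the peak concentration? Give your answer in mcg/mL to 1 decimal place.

5.8 mcg/mL

Over one 47-h interval, 47/41 ≈ 1.1463 half-lives elapse, leaving f ≈ 0.4518 of each dose.
Accumulation ratio R = 1/(1 − f) ≈ 1/0.5482 ≈ 1.8242.
Single-dose peak C₀ = D/Vd = 801/252 ≈ 3.179 mcg/mL.
Cmax,ss = C₀/(1 − f) ≈ 3.179/0.5482 ≈ 5.799 mcg/mL.
Peak 5.8 mcg/mL vs MTC 12 mcg/mL: below toxic threshold.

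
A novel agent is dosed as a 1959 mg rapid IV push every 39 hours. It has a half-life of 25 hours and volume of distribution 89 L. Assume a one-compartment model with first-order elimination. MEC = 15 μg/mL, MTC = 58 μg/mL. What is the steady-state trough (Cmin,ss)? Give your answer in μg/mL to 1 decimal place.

11.3 μg/mL

Over one 39-h interval, 39/25 ≈ 1.56 half-lives elapse, leaving f ≈ 0.3392 of each dose.
Single-dose peak C₀ = D/Vd = 1959/89 ≈ 22.011 μg/mL.
Steady-state trough Cmin,ss = C₀·f/(1−f) ≈ 22.011 × 0.3392/0.6608 ≈ 11.299 μg/mL.
Trough 11.3 μg/mL vs MEC 15 μg/mL: subtherapeutic.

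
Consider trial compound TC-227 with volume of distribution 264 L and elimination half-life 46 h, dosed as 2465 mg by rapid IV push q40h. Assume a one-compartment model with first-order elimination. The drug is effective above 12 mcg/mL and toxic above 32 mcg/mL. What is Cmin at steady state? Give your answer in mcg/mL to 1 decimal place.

k = ln2/t½ = ln2/46 ≈ 0.015068 h⁻¹; fraction remaining f = e^(−kτ) = e^(−0.015068×40) ≈ 0.5473.
Accumulation ratio R = 1/(1 − f) ≈ 1/0.4527 ≈ 2.2090.
Each bolus raises the concentration by D/Vd = 2465/264 ≈ 9.337 mcg/mL.
Steady-state peak Cmax,ss = C₀·R ≈ 9.337 × 2.2090 ≈ 20.625 mcg/mL.
Steady-state trough Cmin,ss = Cmax,ss·f ≈ 20.625 × 0.5473 ≈ 11.288 mcg/mL.
Trough 11.3 mcg/mL vs MEC 12 mcg/mL: subtherapeutic.

11.3 mcg/mL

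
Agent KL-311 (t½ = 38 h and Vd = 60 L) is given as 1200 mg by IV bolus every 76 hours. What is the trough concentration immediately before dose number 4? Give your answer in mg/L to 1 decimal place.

6.6 mg/L

f = (1/2)^(τ/t½) = (1/2)^(76/38) ≈ 0.2500.
C₀ = D/Vd = 1200/60 ≈ 20.000 mg/L.
Before the 4th dose, 3 doses have been given. Superposition: Cmin = C₀·(f + f² + … + f^3).
≈ 20.000 × (0.2500 + 0.0625 + 0.0156) ≈ 20.000 × 0.3281 ≈ 6.562 mg/L.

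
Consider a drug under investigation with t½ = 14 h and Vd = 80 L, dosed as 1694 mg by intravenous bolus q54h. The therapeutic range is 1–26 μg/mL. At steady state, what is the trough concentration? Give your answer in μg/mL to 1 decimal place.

τ/t½ = 54/14 ≈ 3.8571, so fraction remaining f = (1/2)^(54/14) ≈ 0.0690.
Accumulation ratio R = 1/(1 − f) ≈ 1/0.9310 ≈ 1.0741.
Single-dose peak C₀ = D/Vd = 1694/80 ≈ 21.175 μg/mL.
Steady-state peak Cmax,ss = C₀·R ≈ 21.175 × 1.0741 ≈ 22.744 μg/mL.
One interval later, Cmin,ss = Cmax,ss·e^(−kτ) ≈ 22.744 × 0.0690 ≈ 1.569 μg/mL.
Trough 1.6 μg/mL vs MEC 1 μg/mL: adequate.

1.6 μg/mL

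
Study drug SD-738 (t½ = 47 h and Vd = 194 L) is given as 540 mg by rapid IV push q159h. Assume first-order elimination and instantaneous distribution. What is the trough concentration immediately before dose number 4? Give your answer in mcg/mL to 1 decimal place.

0.3 mcg/mL

f = (1/2)^(τ/t½) = (1/2)^(159/47) ≈ 0.0959.
C₀ = D/Vd = 540/194 ≈ 2.784 mcg/mL.
Before the 4th dose, 3 doses have been given. Superposition: Cmin = C₀·(f + f² + … + f^3).
≈ 2.784 × (0.0959 + 0.0092 + 0.0009) ≈ 2.784 × 0.1060 ≈ 0.295 mcg/mL.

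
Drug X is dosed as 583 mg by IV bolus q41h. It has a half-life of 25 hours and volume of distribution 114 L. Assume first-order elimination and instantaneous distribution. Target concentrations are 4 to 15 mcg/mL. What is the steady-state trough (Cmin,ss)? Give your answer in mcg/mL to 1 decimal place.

2.4 mcg/mL

τ/t½ = 41/25 ≈ 1.64, so fraction remaining f = (1/2)^(41/25) ≈ 0.3209.
Each bolus raises the concentration by D/Vd = 583/114 ≈ 5.114 mcg/mL.
Steady-state trough Cmin,ss = C₀·f/(1−f) ≈ 5.114 × 0.3209/0.6791 ≈ 2.417 mcg/mL.
Trough 2.4 mcg/mL vs MEC 4 mcg/mL: subtherapeutic.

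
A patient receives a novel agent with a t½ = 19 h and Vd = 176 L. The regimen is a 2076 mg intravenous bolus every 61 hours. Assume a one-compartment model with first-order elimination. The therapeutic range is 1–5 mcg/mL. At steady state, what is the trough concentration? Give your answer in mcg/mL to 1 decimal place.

1.4 mcg/mL

k = ln2/t½ = ln2/19 ≈ 0.036481 h⁻¹; fraction remaining f = e^(−kτ) = e^(−0.036481×61) ≈ 0.1080.
Each bolus raises the concentration by D/Vd = 2076/176 ≈ 11.795 mcg/mL.
Steady-state trough Cmin,ss = C₀·f/(1−f) ≈ 11.795 × 0.1080/0.8920 ≈ 1.428 mcg/mL.
Trough 1.4 mcg/mL vs MEC 1 mcg/mL: adequate.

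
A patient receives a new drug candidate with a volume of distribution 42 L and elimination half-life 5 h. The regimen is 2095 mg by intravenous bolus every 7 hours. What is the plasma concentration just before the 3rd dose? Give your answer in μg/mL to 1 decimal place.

26.1 μg/mL

f = (1/2)^(τ/t½) = (1/2)^(7/5) ≈ 0.3789.
C₀ = D/Vd = 2095/42 ≈ 49.881 μg/mL.
Before the 3rd dose, 2 doses have been given. Superposition: Cmin = C₀·(f + f²).
≈ 49.881 × (0.3789 + 0.1436) ≈ 49.881 × 0.5225 ≈ 26.063 μg/mL.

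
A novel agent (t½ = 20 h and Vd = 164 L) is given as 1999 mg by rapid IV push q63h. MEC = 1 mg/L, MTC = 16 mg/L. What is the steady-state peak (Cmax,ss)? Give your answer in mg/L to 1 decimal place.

13.7 mg/L

τ/t½ = 63/20 ≈ 3.15, so fraction remaining f = (1/2)^(63/20) ≈ 0.1127.
At steady state, accumulation factor R = 1/(1 − e^(−kτ)) ≈ 1.1270.
Single-dose peak C₀ = D/Vd = 1999/164 ≈ 12.189 mg/L.
Steady-state peak Cmax,ss = C₀·R ≈ 12.189 × 1.1270 ≈ 13.737 mg/L.
Peak 13.7 mg/L vs MTC 16 mg/L: below toxic threshold.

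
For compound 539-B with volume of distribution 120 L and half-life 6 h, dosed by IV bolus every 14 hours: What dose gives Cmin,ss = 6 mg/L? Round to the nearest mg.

2909 mg

τ/t½ = 14/6 ≈ 2.3333, so f = (1/2)^(14/6) ≈ 0.198425.
Cmin,ss = (D/Vd)·f/(1−f), so D = Cmin,ss·Vd·(1−f)/f.
D = 6 × 120 × (1−f)/f ≈ 6 × 120 × 4.03969 ≈ 2908.58 mg.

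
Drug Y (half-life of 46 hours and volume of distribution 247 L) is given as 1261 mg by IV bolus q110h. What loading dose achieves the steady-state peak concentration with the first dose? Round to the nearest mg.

f = (1/2)^(110/46) ≈ 0.190610; accumulation ratio R = 1/(1−f) ≈ 1.23550.
Loading dose to hit Cmax,ss on first dose: D_load = D_maint·R ≈ 1261 × 1.23550 ≈ 1557.97 mg.

1558 mg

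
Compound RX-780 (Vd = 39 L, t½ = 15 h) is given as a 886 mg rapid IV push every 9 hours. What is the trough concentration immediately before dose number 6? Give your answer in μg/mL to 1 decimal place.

f = (1/2)^(τ/t½) = (1/2)^(9/15) ≈ 0.6598.
C₀ = D/Vd = 886/39 ≈ 22.718 μg/mL.
Before the 6th dose, 5 doses have been given. Superposition: Cmin = C₀·(f + f² + … + f^5).
≈ 22.718 × (0.6598 + 0.4353 + 0.2872 + 0.1895 + 0.1250) ≈ 22.718 × 1.6968 ≈ 38.548 μg/mL.

38.5 μg/mL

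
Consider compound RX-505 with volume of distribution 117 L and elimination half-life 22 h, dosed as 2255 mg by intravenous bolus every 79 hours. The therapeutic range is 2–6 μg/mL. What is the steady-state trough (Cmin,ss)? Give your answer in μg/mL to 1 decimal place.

τ/t½ = 79/22 ≈ 3.5909, so fraction remaining f = (1/2)^(79/22) ≈ 0.0830.
At steady state, accumulation factor R = 1/(1 − e^(−kτ)) ≈ 1.0905.
Single-dose peak C₀ = D/Vd = 2255/117 ≈ 19.274 μg/mL.
Cmax,ss = C₀/(1 − f) ≈ 19.274/0.9170 ≈ 21.019 μg/mL.
One interval later, Cmin,ss = Cmax,ss·e^(−kτ) ≈ 21.019 × 0.0830 ≈ 1.745 μg/mL.
Trough 1.7 μg/mL vs MEC 2 μg/mL: subtherapeutic.

1.7 μg/mL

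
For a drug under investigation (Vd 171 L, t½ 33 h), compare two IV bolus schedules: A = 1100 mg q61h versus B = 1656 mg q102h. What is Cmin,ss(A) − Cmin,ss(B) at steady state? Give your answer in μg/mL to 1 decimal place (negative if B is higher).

1.2 μg/mL

Regimen A: f = (1/2)^(61/33) ≈ 0.2777; Cmin,ss = (1100/171)·f/(1−f) ≈ 2.473 μg/mL.
Regimen B: f = (1/2)^(102/33) ≈ 0.1174; Cmin,ss = (1656/171)·f/(1−f) ≈ 1.288 μg/mL.
Difference ≈ 2.473 − 1.288 ≈ 1.185 μg/mL.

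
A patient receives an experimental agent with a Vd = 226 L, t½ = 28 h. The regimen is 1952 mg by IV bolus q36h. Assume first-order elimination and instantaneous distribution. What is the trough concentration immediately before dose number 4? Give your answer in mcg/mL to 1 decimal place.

f = (1/2)^(τ/t½) = (1/2)^(36/28) ≈ 0.4102.
C₀ = D/Vd = 1952/226 ≈ 8.637 mcg/mL.
Before the 4th dose, 3 doses have been given. Superposition: Cmin = C₀·(f + f² + … + f^3).
≈ 8.637 × (0.4102 + 0.1683 + 0.0690) ≈ 8.637 × 0.6475 ≈ 5.592 mcg/mL.

5.6 mcg/mL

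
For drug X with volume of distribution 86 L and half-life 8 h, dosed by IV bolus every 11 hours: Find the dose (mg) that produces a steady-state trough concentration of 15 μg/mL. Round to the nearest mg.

τ/t½ = 11/8 ≈ 1.375, so f = (1/2)^(11/8) ≈ 0.385553.
Cmin,ss = (D/Vd)·f/(1−f), so D = Cmin,ss·Vd·(1−f)/f.
D = 15 × 86 × (1−f)/f ≈ 15 × 86 × 1.59368 ≈ 2055.85 mg.

2056 mg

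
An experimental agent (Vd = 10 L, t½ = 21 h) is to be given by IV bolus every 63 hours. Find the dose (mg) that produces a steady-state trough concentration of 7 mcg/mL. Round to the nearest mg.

τ/t½ = 63/21 ≈ 3, so f = (1/2)^(63/21) ≈ 0.125000.
Cmin,ss = (D/Vd)·f/(1−f), so D = Cmin,ss·Vd·(1−f)/f.
D = 7 × 10 × (1−f)/f ≈ 7 × 10 × 7.00000 ≈ 490.00 mg.

490 mg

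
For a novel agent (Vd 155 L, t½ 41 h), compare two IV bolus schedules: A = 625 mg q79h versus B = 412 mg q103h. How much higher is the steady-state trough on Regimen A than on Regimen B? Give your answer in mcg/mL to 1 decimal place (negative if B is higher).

0.9 mcg/mL

Regimen A: f = (1/2)^(79/41) ≈ 0.2630; Cmin,ss = (625/155)·f/(1−f) ≈ 1.439 mcg/mL.
Regimen B: f = (1/2)^(103/41) ≈ 0.1753; Cmin,ss = (412/155)·f/(1−f) ≈ 0.565 mcg/mL.
Difference ≈ 1.439 − 0.565 ≈ 0.874 mcg/mL.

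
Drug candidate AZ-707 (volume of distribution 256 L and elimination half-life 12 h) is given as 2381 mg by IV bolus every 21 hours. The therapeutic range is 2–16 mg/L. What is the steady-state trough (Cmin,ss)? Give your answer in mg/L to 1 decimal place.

3.9 mg/L

k = ln2/t½ = ln2/12 ≈ 0.057762 h⁻¹; fraction remaining f = e^(−kτ) = e^(−0.057762×21) ≈ 0.2973.
Accumulation ratio R = 1/(1 − f) ≈ 1/0.7027 ≈ 1.4231.
Single-dose peak C₀ = D/Vd = 2381/256 ≈ 9.301 mg/L.
Cmax,ss = C₀/(1 − f) ≈ 9.301/0.7027 ≈ 13.236 mg/L.
Steady-state trough Cmin,ss = Cmax,ss·f ≈ 13.236 × 0.2973 ≈ 3.935 mg/L.
Trough 3.9 mg/L vs MEC 2 mg/L: adequate.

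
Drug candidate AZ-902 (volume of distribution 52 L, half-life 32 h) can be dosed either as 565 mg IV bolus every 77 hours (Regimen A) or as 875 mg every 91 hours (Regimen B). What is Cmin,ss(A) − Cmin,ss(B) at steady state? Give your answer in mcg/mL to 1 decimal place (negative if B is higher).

Regimen A: f = (1/2)^(77/32) ≈ 0.1886; Cmin,ss = (565/52)·f/(1−f) ≈ 2.526 mcg/mL.
Regimen B: f = (1/2)^(91/32) ≈ 0.1393; Cmin,ss = (875/52)·f/(1−f) ≈ 2.723 mcg/mL.
Difference ≈ 2.526 − 2.723 ≈ -0.197 mcg/mL.

-0.2 mcg/mL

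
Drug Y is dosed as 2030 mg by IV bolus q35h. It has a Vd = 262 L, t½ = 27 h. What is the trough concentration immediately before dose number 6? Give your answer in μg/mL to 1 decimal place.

f = (1/2)^(τ/t½) = (1/2)^(35/27) ≈ 0.4072.
C₀ = D/Vd = 2030/262 ≈ 7.748 μg/mL.
Before the 6th dose, 5 doses have been given. Superposition: Cmin = C₀·(f + f² + … + f^5).
≈ 7.748 × (0.4072 + 0.1658 + 0.0675 + 0.0275 + 0.0112) ≈ 7.748 × 0.6792 ≈ 5.262 μg/mL.

5.3 μg/mL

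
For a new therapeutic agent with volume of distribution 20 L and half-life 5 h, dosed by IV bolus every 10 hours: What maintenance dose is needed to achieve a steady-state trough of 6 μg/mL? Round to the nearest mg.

τ/t½ = 10/5 ≈ 2, so f = (1/2)^(10/5) ≈ 0.250000.
Cmin,ss = (D/Vd)·f/(1−f), so D = Cmin,ss·Vd·(1−f)/f.
D = 6 × 20 × (1−f)/f ≈ 6 × 20 × 3.00000 ≈ 360.00 mg.

360 mg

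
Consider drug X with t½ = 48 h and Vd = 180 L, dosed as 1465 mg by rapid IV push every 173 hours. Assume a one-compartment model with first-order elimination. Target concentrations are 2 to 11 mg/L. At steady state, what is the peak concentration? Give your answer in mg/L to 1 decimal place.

k = ln2/t½ = ln2/48 ≈ 0.014441 h⁻¹; fraction remaining f = e^(−kτ) = e^(−0.014441×173) ≈ 0.0822.
At steady state, accumulation factor R = 1/(1 − e^(−kτ)) ≈ 1.0896.
Each bolus raises the concentration by D/Vd = 1465/180 ≈ 8.139 mg/L.
Cmax,ss = C₀/(1 − f) ≈ 8.139/0.9178 ≈ 8.868 mg/L.
Peak 8.9 mg/L vs MTC 11 mg/L: below toxic threshold.

8.9 mg/L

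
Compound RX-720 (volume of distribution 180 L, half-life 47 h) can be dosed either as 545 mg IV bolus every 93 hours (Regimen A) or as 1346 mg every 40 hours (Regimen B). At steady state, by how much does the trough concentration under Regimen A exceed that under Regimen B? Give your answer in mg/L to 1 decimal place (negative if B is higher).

Regimen A: f = (1/2)^(93/47) ≈ 0.2537; Cmin,ss = (545/180)·f/(1−f) ≈ 1.029 mg/L.
Regimen B: f = (1/2)^(40/47) ≈ 0.5544; Cmin,ss = (1346/180)·f/(1−f) ≈ 9.304 mg/L.
Difference ≈ 1.029 − 9.304 ≈ -8.275 mg/L.

-8.3 mg/L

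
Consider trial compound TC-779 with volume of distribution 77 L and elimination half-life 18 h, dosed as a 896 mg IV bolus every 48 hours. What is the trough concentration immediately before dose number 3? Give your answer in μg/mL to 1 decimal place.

f = (1/2)^(τ/t½) = (1/2)^(48/18) ≈ 0.1575.
C₀ = D/Vd = 896/77 ≈ 11.636 μg/mL.
Before the 3rd dose, 2 doses have been given. Superposition: Cmin = C₀·(f + f²).
≈ 11.636 × (0.1575 + 0.0248) ≈ 11.636 × 0.1823 ≈ 2.121 μg/mL.

2.1 μg/mL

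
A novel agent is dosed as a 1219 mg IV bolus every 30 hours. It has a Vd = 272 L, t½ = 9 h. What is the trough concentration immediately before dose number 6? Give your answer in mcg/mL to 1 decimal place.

0.5 mcg/mL

f = (1/2)^(τ/t½) = (1/2)^(30/9) ≈ 0.0992.
C₀ = D/Vd = 1219/272 ≈ 4.482 mcg/mL.
Before the 6th dose, 5 doses have been given. Superposition: Cmin = C₀·(f + f² + … + f^5).
≈ 4.482 × (0.0992 + 0.0098 + 0.0010 + 0.0001 + 0.0000) ≈ 4.482 × 0.1101 ≈ 0.493 mcg/mL.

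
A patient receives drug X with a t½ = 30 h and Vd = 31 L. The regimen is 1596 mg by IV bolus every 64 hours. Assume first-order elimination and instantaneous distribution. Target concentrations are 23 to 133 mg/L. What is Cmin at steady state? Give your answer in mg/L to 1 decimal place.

τ/t½ = 64/30 ≈ 2.1333, so fraction remaining f = (1/2)^(64/30) ≈ 0.2279.
Accumulation ratio R = 1/(1 − f) ≈ 1/0.7721 ≈ 1.2952.
Single-dose peak C₀ = D/Vd = 1596/31 ≈ 51.484 mg/L.
Steady-state peak Cmax,ss = C₀·R ≈ 51.484 × 1.2952 ≈ 66.682 mg/L.
Steady-state trough Cmin,ss = Cmax,ss·f ≈ 66.682 × 0.2279 ≈ 15.197 mg/L.
Trough 15.2 mg/L vs MEC 23 mg/L: subtherapeutic.

15.2 mg/L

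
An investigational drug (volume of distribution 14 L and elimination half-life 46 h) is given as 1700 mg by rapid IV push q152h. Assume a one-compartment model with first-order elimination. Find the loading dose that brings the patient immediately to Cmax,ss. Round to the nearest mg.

1891 mg

f = (1/2)^(152/46) ≈ 0.101226; accumulation ratio R = 1/(1−f) ≈ 1.11263.
Loading dose to hit Cmax,ss on first dose: D_load = D_maint·R ≈ 1700 × 1.11263 ≈ 1891.47 mg.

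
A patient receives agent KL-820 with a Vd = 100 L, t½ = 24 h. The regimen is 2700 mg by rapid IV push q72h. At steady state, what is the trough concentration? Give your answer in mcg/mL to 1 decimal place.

The dosing interval is 3 half-lives, so f = 2^(−3) = 0.125.
Accumulation ratio R = 1/(1 − f) = 1/0.875 = 8/7.
Single-dose peak C₀ = D/Vd = 2700/100 = 27 mcg/mL.
Steady-state peak Cmax,ss = C₀·R = 27 × 8/7 ≈ 30.857 mcg/mL.
Steady-state trough Cmin,ss = Cmax,ss·f ≈ 30.857 × 0.125 ≈ 3.857 mcg/mL.

3.9 mcg/mL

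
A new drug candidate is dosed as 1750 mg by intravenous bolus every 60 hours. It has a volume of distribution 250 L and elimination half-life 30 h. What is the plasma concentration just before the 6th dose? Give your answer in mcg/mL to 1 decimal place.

2.3 mcg/mL

f = (1/2)^(τ/t½) = (1/2)^(60/30) ≈ 0.2500.
C₀ = D/Vd = 1750/250 ≈ 7.000 mcg/mL.
Before the 6th dose, 5 doses have been given. Superposition: Cmin = C₀·(f + f² + … + f^5).
≈ 7.000 × (0.2500 + 0.0625 + 0.0156 + 0.0039 + 0.0010) ≈ 7.000 × 0.3330 ≈ 2.331 mcg/mL.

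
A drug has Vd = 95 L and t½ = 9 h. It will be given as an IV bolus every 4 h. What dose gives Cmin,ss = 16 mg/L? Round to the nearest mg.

τ/t½ = 4/9 ≈ 0.44444, so f = (1/2)^(4/9) ≈ 0.734867.
Cmin,ss = (D/Vd)·f/(1−f), so D = Cmin,ss·Vd·(1−f)/f.
D = 16 × 95 × (1−f)/f ≈ 16 × 95 × 0.36079 ≈ 548.40 mg.

548 mg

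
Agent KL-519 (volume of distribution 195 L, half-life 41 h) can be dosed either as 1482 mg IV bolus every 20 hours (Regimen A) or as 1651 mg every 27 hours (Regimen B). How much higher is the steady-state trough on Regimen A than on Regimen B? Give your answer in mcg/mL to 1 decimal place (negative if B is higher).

Regimen A: f = (1/2)^(20/41) ≈ 0.7131; Cmin,ss = (1482/195)·f/(1−f) ≈ 18.890 mcg/mL.
Regimen B: f = (1/2)^(27/41) ≈ 0.6335; Cmin,ss = (1651/195)·f/(1−f) ≈ 14.635 mcg/mL.
Difference ≈ 18.890 − 14.635 ≈ 4.255 mcg/mL.

4.3 mcg/mL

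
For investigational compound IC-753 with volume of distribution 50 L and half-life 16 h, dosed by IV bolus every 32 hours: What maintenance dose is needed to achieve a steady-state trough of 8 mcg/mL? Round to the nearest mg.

τ/t½ = 32/16 ≈ 2, so f = (1/2)^(32/16) ≈ 0.250000.
Cmin,ss = (D/Vd)·f/(1−f), so D = Cmin,ss·Vd·(1−f)/f.
D = 8 × 50 × (1−f)/f ≈ 8 × 50 × 3.00000 ≈ 1200.00 mg.

1200 mg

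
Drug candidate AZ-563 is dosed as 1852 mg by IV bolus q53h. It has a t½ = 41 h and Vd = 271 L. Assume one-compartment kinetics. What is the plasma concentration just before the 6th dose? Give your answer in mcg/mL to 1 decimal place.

f = (1/2)^(τ/t½) = (1/2)^(53/41) ≈ 0.4082.
C₀ = D/Vd = 1852/271 ≈ 6.834 mcg/mL.
Before the 6th dose, 5 doses have been given. Superposition: Cmin = C₀·(f + f² + … + f^5).
≈ 6.834 × (0.4082 + 0.1666 + 0.0680 + 0.0278 + 0.0113) ≈ 6.834 × 0.6819 ≈ 4.660 mcg/mL.

4.7 mcg/mL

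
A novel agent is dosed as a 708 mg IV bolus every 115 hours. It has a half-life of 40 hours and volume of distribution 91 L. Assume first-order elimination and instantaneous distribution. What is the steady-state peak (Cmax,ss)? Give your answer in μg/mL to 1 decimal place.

9.0 μg/mL

k = ln2/t½ = ln2/40 ≈ 0.017329 h⁻¹; fraction remaining f = e^(−kτ) = e^(−0.017329×115) ≈ 0.1363.
Accumulation ratio R = 1/(1 − f) ≈ 1/0.8637 ≈ 1.1578.
Each bolus raises the concentration by D/Vd = 708/91 ≈ 7.780 μg/mL.
Steady-state peak Cmax,ss = C₀·R ≈ 7.780 × 1.1578 ≈ 9.008 μg/mL.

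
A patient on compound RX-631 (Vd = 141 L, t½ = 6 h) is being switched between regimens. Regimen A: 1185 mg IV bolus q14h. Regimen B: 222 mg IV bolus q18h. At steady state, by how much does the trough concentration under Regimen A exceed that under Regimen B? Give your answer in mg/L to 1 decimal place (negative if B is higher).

Regimen A: f = (1/2)^(14/6) ≈ 0.1984; Cmin,ss = (1185/141)·f/(1−f) ≈ 2.080 mg/L.
Regimen B: f = (1/2)^(18/6) ≈ 0.1250; Cmin,ss = (222/141)·f/(1−f) ≈ 0.225 mg/L.
Difference ≈ 2.080 − 0.225 ≈ 1.855 mg/L.

1.9 mg/L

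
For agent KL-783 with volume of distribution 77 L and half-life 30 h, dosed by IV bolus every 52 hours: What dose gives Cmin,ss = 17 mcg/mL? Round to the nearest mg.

τ/t½ = 52/30 ≈ 1.7333, so f = (1/2)^(52/30) ≈ 0.300756.
Cmin,ss = (D/Vd)·f/(1−f), so D = Cmin,ss·Vd·(1−f)/f.
D = 17 × 77 × (1−f)/f ≈ 17 × 77 × 2.32495 ≈ 3043.36 mg.

3043 mg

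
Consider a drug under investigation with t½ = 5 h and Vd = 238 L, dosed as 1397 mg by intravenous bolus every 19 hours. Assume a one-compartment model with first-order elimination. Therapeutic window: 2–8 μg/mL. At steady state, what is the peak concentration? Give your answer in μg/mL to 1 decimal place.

6.3 μg/mL

Over one 19-h interval, 19/5 ≈ 3.8 half-lives elapse, leaving f ≈ 0.0718 of each dose.
At steady state, accumulation factor R = 1/(1 − e^(−kτ)) ≈ 1.0774.
Single-dose peak C₀ = D/Vd = 1397/238 ≈ 5.870 μg/mL.
Steady-state peak Cmax,ss = C₀·R ≈ 5.870 × 1.0774 ≈ 6.324 μg/mL.
Peak 6.3 μg/mL vs MTC 8 μg/mL: below toxic threshold.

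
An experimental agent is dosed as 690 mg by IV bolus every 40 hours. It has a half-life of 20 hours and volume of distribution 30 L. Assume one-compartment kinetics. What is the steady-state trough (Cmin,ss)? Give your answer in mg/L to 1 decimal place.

7.7 mg/L

The dosing interval is 2 half-lives, so f = 2^(−2) = 0.25.
At steady state, R = 1/(1 − 0.25) = 4/3.
Single-dose peak C₀ = D/Vd = 690/30 = 23 mg/L.
Steady-state peak Cmax,ss = C₀·R = 23 × 4/3 ≈ 30.667 mg/L.
Steady-state trough Cmin,ss = Cmax,ss·f ≈ 30.667 × 0.25 ≈ 7.667 mg/L.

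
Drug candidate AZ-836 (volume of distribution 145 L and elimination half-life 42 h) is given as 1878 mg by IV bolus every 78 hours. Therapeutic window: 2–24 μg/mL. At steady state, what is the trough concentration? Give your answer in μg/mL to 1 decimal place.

Over one 78-h interval, 78/42 ≈ 1.8571 half-lives elapse, leaving f ≈ 0.2760 of each dose.
Accumulation ratio R = 1/(1 − f) ≈ 1/0.7240 ≈ 1.3812.
Each bolus raises the concentration by D/Vd = 1878/145 ≈ 12.952 μg/mL.
Steady-state peak Cmax,ss = C₀·R ≈ 12.952 × 1.3812 ≈ 17.889 μg/mL.
Steady-state trough Cmin,ss = Cmax,ss·f ≈ 17.889 × 0.2760 ≈ 4.937 μg/mL.
Trough 4.9 μg/mL vs MEC 2 μg/mL: adequate.

4.9 μg/mL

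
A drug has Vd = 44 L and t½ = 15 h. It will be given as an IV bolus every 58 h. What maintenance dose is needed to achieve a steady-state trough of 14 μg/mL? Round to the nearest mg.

8370 mg

τ/t½ = 58/15 ≈ 3.8667, so f = (1/2)^(58/15) ≈ 0.068552.
Cmin,ss = (D/Vd)·f/(1−f), so D = Cmin,ss·Vd·(1−f)/f.
D = 14 × 44 × (1−f)/f ≈ 14 × 44 × 13.58747 ≈ 8369.88 mg.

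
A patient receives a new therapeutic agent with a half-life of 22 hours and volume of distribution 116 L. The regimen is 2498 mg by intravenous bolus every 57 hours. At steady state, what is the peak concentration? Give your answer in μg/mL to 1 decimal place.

25.8 μg/mL

τ/t½ = 57/22 ≈ 2.5909, so fraction remaining f = (1/2)^(57/22) ≈ 0.1660.
At steady state, accumulation factor R = 1/(1 − e^(−kτ)) ≈ 1.1990.
Each bolus raises the concentration by D/Vd = 2498/116 ≈ 21.534 μg/mL.
Cmax,ss = C₀/(1 − f) ≈ 21.534/0.8340 ≈ 25.820 μg/mL.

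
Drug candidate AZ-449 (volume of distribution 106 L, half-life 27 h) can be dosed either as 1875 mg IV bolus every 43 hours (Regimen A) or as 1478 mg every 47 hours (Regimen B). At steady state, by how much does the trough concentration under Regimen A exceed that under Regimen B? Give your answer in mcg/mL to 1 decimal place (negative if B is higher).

Regimen A: f = (1/2)^(43/27) ≈ 0.3316; Cmin,ss = (1875/106)·f/(1−f) ≈ 8.776 mcg/mL.
Regimen B: f = (1/2)^(47/27) ≈ 0.2992; Cmin,ss = (1478/106)·f/(1−f) ≈ 5.953 mcg/mL.
Difference ≈ 8.776 − 5.953 ≈ 2.823 mcg/mL.

2.8 mcg/mL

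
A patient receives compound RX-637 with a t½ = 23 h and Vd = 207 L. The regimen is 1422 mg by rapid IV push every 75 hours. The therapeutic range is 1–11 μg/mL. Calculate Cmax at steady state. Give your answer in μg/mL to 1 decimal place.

7.7 μg/mL

τ/t½ = 75/23 ≈ 3.2609, so fraction remaining f = (1/2)^(75/23) ≈ 0.1043.
At steady state, accumulation factor R = 1/(1 − e^(−kτ)) ≈ 1.1164.
Single-dose peak C₀ = D/Vd = 1422/207 ≈ 6.870 μg/mL.
Steady-state peak Cmax,ss = C₀·R ≈ 6.870 × 1.1164 ≈ 7.670 μg/mL.
Peak 7.7 μg/mL vs MTC 11 μg/mL: below toxic threshold.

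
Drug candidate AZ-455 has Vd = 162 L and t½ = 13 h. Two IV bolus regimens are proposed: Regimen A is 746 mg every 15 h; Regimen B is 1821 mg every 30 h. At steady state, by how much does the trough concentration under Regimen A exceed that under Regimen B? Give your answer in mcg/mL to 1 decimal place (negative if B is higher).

Regimen A: f = (1/2)^(15/13) ≈ 0.4494; Cmin,ss = (746/162)·f/(1−f) ≈ 3.759 mcg/mL.
Regimen B: f = (1/2)^(30/13) ≈ 0.2020; Cmin,ss = (1821/162)·f/(1−f) ≈ 2.845 mcg/mL.
Difference ≈ 3.759 − 2.845 ≈ 0.914 mcg/mL.

0.9 mcg/mL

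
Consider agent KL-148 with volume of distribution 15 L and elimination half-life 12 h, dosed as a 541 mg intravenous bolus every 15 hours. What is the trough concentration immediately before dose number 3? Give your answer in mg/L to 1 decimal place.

21.5 mg/L

f = (1/2)^(τ/t½) = (1/2)^(15/12) ≈ 0.4204.
C₀ = D/Vd = 541/15 ≈ 36.067 mg/L.
Before the 3rd dose, 2 doses have been given. Superposition: Cmin = C₀·(f + f²).
≈ 36.067 × (0.4204 + 0.1767) ≈ 36.067 × 0.5971 ≈ 21.536 mg/L.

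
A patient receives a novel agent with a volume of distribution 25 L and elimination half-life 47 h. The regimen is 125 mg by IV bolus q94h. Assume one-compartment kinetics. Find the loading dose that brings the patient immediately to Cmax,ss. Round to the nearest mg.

f = (1/2)^(94/47) ≈ 0.250000; accumulation ratio R = 1/(1−f) ≈ 1.33333.
Loading dose to hit Cmax,ss on first dose: D_load = D_maint·R ≈ 125 × 1.33333 ≈ 166.67 mg.

167 mg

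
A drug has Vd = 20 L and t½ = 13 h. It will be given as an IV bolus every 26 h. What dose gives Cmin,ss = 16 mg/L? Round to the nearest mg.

τ/t½ = 26/13 ≈ 2, so f = (1/2)^(26/13) ≈ 0.250000.
Cmin,ss = (D/Vd)·f/(1−f), so D = Cmin,ss·Vd·(1−f)/f.
D = 16 × 20 × (1−f)/f ≈ 16 × 20 × 3.00000 ≈ 960.00 mg.

960 mg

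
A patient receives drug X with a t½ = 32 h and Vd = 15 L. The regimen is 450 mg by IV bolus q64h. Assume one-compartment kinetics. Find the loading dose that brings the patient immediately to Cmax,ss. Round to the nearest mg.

600 mg

f = (1/2)^(64/32) ≈ 0.250000; accumulation ratio R = 1/(1−f) ≈ 1.33333.
Loading dose to hit Cmax,ss on first dose: D_load = D_maint·R ≈ 450 × 1.33333 ≈ 600.00 mg.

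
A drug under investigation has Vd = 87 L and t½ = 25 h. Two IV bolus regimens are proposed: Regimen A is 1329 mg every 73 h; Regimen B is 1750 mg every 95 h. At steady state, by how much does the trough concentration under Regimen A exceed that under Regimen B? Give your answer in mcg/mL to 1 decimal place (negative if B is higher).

Regimen A: f = (1/2)^(73/25) ≈ 0.1321; Cmin,ss = (1329/87)·f/(1−f) ≈ 2.325 mcg/mL.
Regimen B: f = (1/2)^(95/25) ≈ 0.0718; Cmin,ss = (1750/87)·f/(1−f) ≈ 1.556 mcg/mL.
Difference ≈ 2.325 − 1.556 ≈ 0.769 mcg/mL.

0.8 mcg/mL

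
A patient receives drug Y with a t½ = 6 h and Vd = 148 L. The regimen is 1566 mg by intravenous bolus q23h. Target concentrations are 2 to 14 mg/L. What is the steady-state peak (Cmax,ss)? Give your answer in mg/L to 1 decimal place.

11.4 mg/L

k = ln2/t½ = ln2/6 ≈ 0.115525 h⁻¹; fraction remaining f = e^(−kτ) = e^(−0.115525×23) ≈ 0.0702.
Accumulation ratio R = 1/(1 − f) ≈ 1/0.9298 ≈ 1.0755.
Single-dose peak C₀ = D/Vd = 1566/148 ≈ 10.581 mg/L.
Steady-state peak Cmax,ss = C₀·R ≈ 10.581 × 1.0755 ≈ 11.380 mg/L.
Peak 11.4 mg/L vs MTC 14 mg/L: below toxic threshold.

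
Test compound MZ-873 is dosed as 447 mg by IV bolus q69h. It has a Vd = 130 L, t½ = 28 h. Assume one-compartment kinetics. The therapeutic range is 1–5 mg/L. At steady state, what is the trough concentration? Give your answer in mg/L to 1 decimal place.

k = ln2/t½ = ln2/28 ≈ 0.024755 h⁻¹; fraction remaining f = e^(−kτ) = e^(−0.024755×69) ≈ 0.1812.
Each bolus raises the concentration by D/Vd = 447/130 ≈ 3.438 mg/L.
Steady-state trough Cmin,ss = C₀·f/(1−f) ≈ 3.438 × 0.1812/0.8188 ≈ 0.761 mg/L.
Trough 0.8 mg/L vs MEC 1 mg/L: subtherapeutic.

0.8 mg/L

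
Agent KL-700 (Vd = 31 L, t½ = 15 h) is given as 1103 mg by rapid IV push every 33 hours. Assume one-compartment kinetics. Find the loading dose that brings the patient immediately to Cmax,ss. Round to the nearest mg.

1410 mg

f = (1/2)^(33/15) ≈ 0.217638; accumulation ratio R = 1/(1−f) ≈ 1.27818.
Loading dose to hit Cmax,ss on first dose: D_load = D_maint·R ≈ 1103 × 1.27818 ≈ 1409.83 mg.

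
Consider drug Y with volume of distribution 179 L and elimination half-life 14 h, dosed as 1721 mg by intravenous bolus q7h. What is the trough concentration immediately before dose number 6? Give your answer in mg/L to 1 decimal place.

19.1 mg/L

f = (1/2)^(τ/t½) = (1/2)^(7/14) ≈ 0.7071.
C₀ = D/Vd = 1721/179 ≈ 9.615 mg/L.
Before the 6th dose, 5 doses have been given. Superposition: Cmin = C₀·(f + f² + … + f^5).
≈ 9.615 × (0.7071 + 0.5000 + 0.3535 + 0.2500 + 0.1768) ≈ 9.615 × 1.9874 ≈ 19.109 mg/L.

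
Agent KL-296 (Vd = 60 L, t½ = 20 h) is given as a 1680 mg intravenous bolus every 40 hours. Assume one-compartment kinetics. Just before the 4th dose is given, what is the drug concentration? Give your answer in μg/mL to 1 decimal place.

f = (1/2)^(τ/t½) = (1/2)^(40/20) ≈ 0.2500.
C₀ = D/Vd = 1680/60 ≈ 28.000 μg/mL.
Before the 4th dose, 3 doses have been given. Superposition: Cmin = C₀·(f + f² + … + f^3).
≈ 28.000 × (0.2500 + 0.0625 + 0.0156) ≈ 28.000 × 0.3281 ≈ 9.187 μg/mL.

9.2 μg/mL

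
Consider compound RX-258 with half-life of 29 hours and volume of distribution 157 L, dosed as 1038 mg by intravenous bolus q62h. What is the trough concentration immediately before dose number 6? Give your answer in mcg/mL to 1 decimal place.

f = (1/2)^(τ/t½) = (1/2)^(62/29) ≈ 0.2272.
C₀ = D/Vd = 1038/157 ≈ 6.611 mcg/mL.
Before the 6th dose, 5 doses have been given. Superposition: Cmin = C₀·(f + f² + … + f^5).
≈ 6.611 × (0.2272 + 0.0516 + 0.0117 + 0.0027 + 0.0006) ≈ 6.611 × 0.2938 ≈ 1.942 mcg/mL.

1.9 mcg/mL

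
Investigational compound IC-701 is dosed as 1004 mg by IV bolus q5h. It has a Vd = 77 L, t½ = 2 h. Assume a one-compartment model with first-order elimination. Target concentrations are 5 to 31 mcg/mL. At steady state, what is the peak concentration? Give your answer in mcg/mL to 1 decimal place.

Over one 5-h interval, 5/2 ≈ 2.5 half-lives elapse, leaving f ≈ 0.1768 of each dose.
Accumulation ratio R = 1/(1 − f) ≈ 1/0.8232 ≈ 1.2148.
Single-dose peak C₀ = D/Vd = 1004/77 ≈ 13.039 mcg/mL.
Steady-state peak Cmax,ss = C₀·R ≈ 13.039 × 1.2148 ≈ 15.840 mcg/mL.
Peak 15.8 mcg/mL vs MTC 31 mcg/mL: below toxic threshold.

15.8 mcg/mL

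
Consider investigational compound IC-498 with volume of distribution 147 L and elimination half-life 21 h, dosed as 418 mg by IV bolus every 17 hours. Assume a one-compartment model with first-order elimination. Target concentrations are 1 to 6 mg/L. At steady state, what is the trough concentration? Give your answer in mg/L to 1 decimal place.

τ/t½ = 17/21 ≈ 0.80952, so fraction remaining f = (1/2)^(17/21) ≈ 0.5706.
Accumulation ratio R = 1/(1 − f) ≈ 1/0.4294 ≈ 2.3288.
Each bolus raises the concentration by D/Vd = 418/147 ≈ 2.844 mg/L.
Steady-state peak Cmax,ss = C₀·R ≈ 2.844 × 2.3288 ≈ 6.623 mg/L.
One interval later, Cmin,ss = Cmax,ss·e^(−kτ) ≈ 6.623 × 0.5706 ≈ 3.779 mg/L.
Trough 3.8 mg/L vs MEC 1 mg/L: adequate.

3.8 mg/L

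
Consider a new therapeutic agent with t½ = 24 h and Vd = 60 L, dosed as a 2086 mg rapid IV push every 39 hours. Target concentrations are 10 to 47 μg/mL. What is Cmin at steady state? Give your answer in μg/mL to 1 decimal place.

16.7 μg/mL

Over one 39-h interval, 39/24 ≈ 1.625 half-lives elapse, leaving f ≈ 0.3242 of each dose.
Single-dose peak C₀ = D/Vd = 2086/60 ≈ 34.767 μg/mL.
Steady-state trough Cmin,ss = C₀·f/(1−f) ≈ 34.767 × 0.3242/0.6758 ≈ 16.679 μg/mL.
Trough 16.7 μg/mL vs MEC 10 μg/mL: adequate.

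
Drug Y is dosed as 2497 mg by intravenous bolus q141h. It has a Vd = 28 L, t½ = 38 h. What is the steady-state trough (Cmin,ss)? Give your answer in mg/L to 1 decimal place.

k = ln2/t½ = ln2/38 ≈ 0.018241 h⁻¹; fraction remaining f = e^(−kτ) = e^(−0.018241×141) ≈ 0.0764.
Each bolus raises the concentration by D/Vd = 2497/28 ≈ 89.179 mg/L.
Steady-state trough Cmin,ss = C₀·f/(1−f) ≈ 89.179 × 0.0764/0.9236 ≈ 7.377 mg/L.

7.4 mg/L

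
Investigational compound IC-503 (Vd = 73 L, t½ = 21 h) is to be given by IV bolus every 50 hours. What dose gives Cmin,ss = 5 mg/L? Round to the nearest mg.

1536 mg

τ/t½ = 50/21 ≈ 2.381, so f = (1/2)^(50/21) ≈ 0.191983.
Cmin,ss = (D/Vd)·f/(1−f), so D = Cmin,ss·Vd·(1−f)/f.
D = 5 × 73 × (1−f)/f ≈ 5 × 73 × 4.20879 ≈ 1536.21 mg.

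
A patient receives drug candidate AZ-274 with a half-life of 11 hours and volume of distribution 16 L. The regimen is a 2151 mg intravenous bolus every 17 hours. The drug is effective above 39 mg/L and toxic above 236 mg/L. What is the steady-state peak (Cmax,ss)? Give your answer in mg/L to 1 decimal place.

204.5 mg/L

τ/t½ = 17/11 ≈ 1.5455, so fraction remaining f = (1/2)^(17/11) ≈ 0.3426.
At steady state, accumulation factor R = 1/(1 − e^(−kτ)) ≈ 1.5211.
Single-dose peak C₀ = D/Vd = 2151/16 ≈ 134.438 mg/L.
Steady-state peak Cmax,ss = C₀·R ≈ 134.438 × 1.5211 ≈ 204.494 mg/L.
Peak 204.5 mg/L vs MTC 236 mg/L: below toxic threshold.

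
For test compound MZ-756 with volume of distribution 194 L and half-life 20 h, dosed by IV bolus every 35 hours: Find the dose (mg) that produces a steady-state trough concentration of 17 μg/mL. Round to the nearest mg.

7795 mg

τ/t½ = 35/20 ≈ 1.75, so f = (1/2)^(35/20) ≈ 0.297302.
Cmin,ss = (D/Vd)·f/(1−f), so D = Cmin,ss·Vd·(1−f)/f.
D = 17 × 194 × (1−f)/f ≈ 17 × 194 × 2.36358 ≈ 7795.09 mg.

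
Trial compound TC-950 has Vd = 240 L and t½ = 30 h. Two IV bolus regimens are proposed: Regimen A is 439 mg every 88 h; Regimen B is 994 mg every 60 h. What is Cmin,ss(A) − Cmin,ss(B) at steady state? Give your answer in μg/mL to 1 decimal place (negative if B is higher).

Regimen A: f = (1/2)^(88/30) ≈ 0.1309; Cmin,ss = (439/240)·f/(1−f) ≈ 0.276 μg/mL.
Regimen B: f = (1/2)^(60/30) ≈ 0.2500; Cmin,ss = (994/240)·f/(1−f) ≈ 1.381 μg/mL.
Difference ≈ 0.276 − 1.381 ≈ -1.105 μg/mL.

-1.1 μg/mL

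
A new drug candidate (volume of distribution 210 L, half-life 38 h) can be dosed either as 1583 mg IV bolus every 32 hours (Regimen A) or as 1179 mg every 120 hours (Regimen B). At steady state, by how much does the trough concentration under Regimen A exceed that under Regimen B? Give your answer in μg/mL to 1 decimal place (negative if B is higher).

Regimen A: f = (1/2)^(32/38) ≈ 0.5578; Cmin,ss = (1583/210)·f/(1−f) ≈ 9.509 μg/mL.
Regimen B: f = (1/2)^(120/38) ≈ 0.1120; Cmin,ss = (1179/210)·f/(1−f) ≈ 0.708 μg/mL.
Difference ≈ 9.509 − 0.708 ≈ 8.801 μg/mL.

8.8 μg/mL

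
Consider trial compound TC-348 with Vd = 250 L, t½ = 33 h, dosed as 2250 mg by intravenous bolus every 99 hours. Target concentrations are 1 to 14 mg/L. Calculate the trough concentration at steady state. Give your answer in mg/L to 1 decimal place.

τ = 99 h = 3 half-lives, so f = (1/2)^3 = 0.125.
Accumulation ratio R = 1/(1 − f) = 1/0.875 = 8/7.
Single-dose peak C₀ = D/Vd = 2250/250 = 9 mg/L.
Steady-state peak Cmax,ss = C₀·R = 9 × 8/7 ≈ 10.286 mg/L.
Steady-state trough Cmin,ss = Cmax,ss·f ≈ 10.286 × 0.125 ≈ 1.286 mg/L.
Trough 1.3 mg/L vs MEC 1 mg/L: adequate.

1.3 mg/L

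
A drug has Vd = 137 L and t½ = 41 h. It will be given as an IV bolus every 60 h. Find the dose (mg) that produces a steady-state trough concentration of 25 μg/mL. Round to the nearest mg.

6020 mg

τ/t½ = 60/41 ≈ 1.4634, so f = (1/2)^(60/41) ≈ 0.362634.
Cmin,ss = (D/Vd)·f/(1−f), so D = Cmin,ss·Vd·(1−f)/f.
D = 25 × 137 × (1−f)/f ≈ 25 × 137 × 1.75760 ≈ 6019.78 mg.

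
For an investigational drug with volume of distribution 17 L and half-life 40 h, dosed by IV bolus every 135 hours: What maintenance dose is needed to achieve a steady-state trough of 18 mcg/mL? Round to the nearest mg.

τ/t½ = 135/40 ≈ 3.375, so f = (1/2)^(135/40) ≈ 0.096388.
Cmin,ss = (D/Vd)·f/(1−f), so D = Cmin,ss·Vd·(1−f)/f.
D = 18 × 17 × (1−f)/f ≈ 18 × 17 × 9.37474 ≈ 2868.67 mg.

2869 mg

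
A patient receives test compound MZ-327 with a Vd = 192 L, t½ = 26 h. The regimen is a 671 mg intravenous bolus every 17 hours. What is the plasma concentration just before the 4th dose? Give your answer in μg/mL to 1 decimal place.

4.5 μg/mL

f = (1/2)^(τ/t½) = (1/2)^(17/26) ≈ 0.6356.
C₀ = D/Vd = 671/192 ≈ 3.495 μg/mL.
Before the 4th dose, 3 doses have been given. Superposition: Cmin = C₀·(f + f² + … + f^3).
≈ 3.495 × (0.6356 + 0.4040 + 0.2568) ≈ 3.495 × 1.2964 ≈ 4.531 μg/mL.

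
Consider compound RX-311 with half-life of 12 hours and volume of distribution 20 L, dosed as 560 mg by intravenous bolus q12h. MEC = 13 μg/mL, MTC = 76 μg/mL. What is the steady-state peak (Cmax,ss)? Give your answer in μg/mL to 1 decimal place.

The dosing interval is 1 half-life, so f = 2^(−1) = 0.5.
Accumulation ratio R = 1/(1 − f) = 1/0.5 = 2/1.
Single-dose peak C₀ = D/Vd = 560/20 = 28 μg/mL.
Steady-state peak Cmax,ss = C₀·R = 28 × 2/1 ≈ 56.000 μg/mL.
Peak 56.0 μg/mL vs MTC 76 μg/mL: below toxic threshold.

56.0 μg/mL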